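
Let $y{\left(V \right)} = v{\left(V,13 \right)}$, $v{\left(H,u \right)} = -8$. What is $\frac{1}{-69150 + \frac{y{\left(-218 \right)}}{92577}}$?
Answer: $- \frac{92577}{6401699558} \approx -1.4461 \cdot 10^{-5}$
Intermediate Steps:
$y{\left(V \right)} = -8$
$\frac{1}{-69150 + \frac{y{\left(-218 \right)}}{92577}} = \frac{1}{-69150 - \frac{8}{92577}} = \frac{1}{- \frac{6401699558}{92577}} = - \frac{92577}{6401699558}$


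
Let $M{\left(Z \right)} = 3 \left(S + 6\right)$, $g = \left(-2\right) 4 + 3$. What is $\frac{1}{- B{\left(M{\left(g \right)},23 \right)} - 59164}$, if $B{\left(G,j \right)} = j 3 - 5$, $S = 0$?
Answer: $- \frac{1}{59228} \approx -1.6884 \cdot 10^{-5}$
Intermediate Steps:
$g = -5$ ($g = -8 + 3 = -5$)
$M{\left(Z \right)} = 18$ ($M{\left(Z \right)} = 3 \left(0 + 6\right) = 3 \cdot 6 = 18$)
$B{\left(G,j \right)} = -5 + 3 j$ ($B{\left(G,j \right)} = 3 j - 5 = -5 + 3 j$)
$\frac{1}{- B{\left(M{\left(g \right)},23 \right)} - 59164} = \frac{1}{- (-5 + 3 \cdot 23) - 59164} = \frac{1}{- (-5 + 69) - 59164} = \frac{1}{\left(-1\right) 64 - 59164} = \frac{1}{-64 - 59164} = \frac{1}{-59228} = - \frac{1}{59228}$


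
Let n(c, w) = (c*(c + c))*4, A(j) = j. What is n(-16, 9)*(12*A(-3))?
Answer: -73728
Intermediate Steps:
n(c, w) = 8*c**2 (n(c, w) = (c*(2*c))*4 = (2*c**2)*4 = 8*c**2)
n(-16, 9)*(12*A(-3)) = (8*(-16)**2)*(12*(-3)) = (8*256)*(-36) = 2048*(-36) = -73728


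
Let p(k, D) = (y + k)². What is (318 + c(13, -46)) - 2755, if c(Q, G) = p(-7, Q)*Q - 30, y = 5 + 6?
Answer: -2259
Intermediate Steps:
y = 11
p(k, D) = (11 + k)²
c(Q, G) = -30 + 16*Q (c(Q, G) = (11 - 7)²*Q - 30 = 4²*Q - 30 = 16*Q - 30 = -30 + 16*Q)
(318 + c(13, -46)) - 2755 = (318 + (-30 + 16*13)) - 2755 = (318 + (-30 + 208)) - 2755 = (318 + 178) - 2755 = 496 - 2755 = -2259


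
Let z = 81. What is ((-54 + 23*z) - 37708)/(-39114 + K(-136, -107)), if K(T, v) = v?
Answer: 35899/39221 ≈ 0.91530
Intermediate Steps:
((-54 + 23*z) - 37708)/(-39114 + K(-136, -107)) = ((-54 + 23*81) - 37708)/(-39114 - 107) = ((-54 + 1863) - 37708)/(-39221) = (1809 - 37708)*(-1/39221) = -35899*(-1/39221) = 35899/39221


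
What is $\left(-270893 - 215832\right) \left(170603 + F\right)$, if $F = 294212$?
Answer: $-226237080875$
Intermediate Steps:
$\left(-270893 - 215832\right) \left(170603 + F\right) = \left(-270893 - 215832\right) \left(170603 + 294212\right) = \left(-486725\right) 464815 = -226237080875$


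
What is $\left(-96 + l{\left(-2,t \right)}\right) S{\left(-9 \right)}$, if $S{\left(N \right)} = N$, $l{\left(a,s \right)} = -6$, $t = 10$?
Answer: $918$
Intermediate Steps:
$\left(-96 + l{\left(-2,t \right)}\right) S{\left(-9 \right)} = \left(-96 - 6\right) \left(-9\right) = \left(-102\right) \left(-9\right) = 918$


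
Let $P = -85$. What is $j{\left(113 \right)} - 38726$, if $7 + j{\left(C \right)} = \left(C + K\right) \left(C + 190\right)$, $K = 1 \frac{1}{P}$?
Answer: $- \frac{382293}{85} \approx -4497.6$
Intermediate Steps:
$K = - \frac{1}{85}$ ($K = 1 \frac{1}{-85} = 1 \left(- \frac{1}{85}\right) = - \frac{1}{85} \approx -0.011765$)
$j{\left(C \right)} = -7 + \left(190 + C\right) \left(- \frac{1}{85} + C\right)$ ($j{\left(C \right)} = -7 + \left(C - \frac{1}{85}\right) \left(C + 190\right) = -7 + \left(- \frac{1}{85} + C\right) \left(190 + C\right) = -7 + \left(190 + C\right) \left(- \frac{1}{85} + C\right)$)
$j{\left(113 \right)} - 38726 = \left(- \frac{157}{17} + 113^{2} + \frac{16149}{85} \cdot 113\right) - 38726 = \left(- \frac{157}{17} + 12769 + \frac{1824837}{85}\right) - 38726 = \frac{2909417}{85} - 38726 = - \frac{382293}{85}$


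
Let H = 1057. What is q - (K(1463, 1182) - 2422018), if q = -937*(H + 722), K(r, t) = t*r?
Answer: -974171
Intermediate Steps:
K(r, t) = r*t
q = -1666923 (q = -937*(1057 + 722) = -937*1779 = -1666923)
q - (K(1463, 1182) - 2422018) = -1666923 - (1463*1182 - 2422018) = -1666923 - (1729266 - 2422018) = -1666923 - 1*(-692752) = -1666923 + 692752 = -974171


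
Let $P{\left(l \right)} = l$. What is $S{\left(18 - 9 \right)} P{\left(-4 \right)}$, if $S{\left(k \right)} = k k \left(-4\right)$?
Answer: $1296$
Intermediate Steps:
$S{\left(k \right)} = - 4 k^{2}$ ($S{\left(k \right)} = k^{2} \left(-4\right) = - 4 k^{2}$)
$S{\left(18 - 9 \right)} P{\left(-4 \right)} = - 4 \left(18 - 9\right)^{2} \left(-4\right) = - 4 \cdot 9^{2} \left(-4\right) = \left(-4\right) 81 \left(-4\right) = \left(-324\right) \left(-4\right) = 1296$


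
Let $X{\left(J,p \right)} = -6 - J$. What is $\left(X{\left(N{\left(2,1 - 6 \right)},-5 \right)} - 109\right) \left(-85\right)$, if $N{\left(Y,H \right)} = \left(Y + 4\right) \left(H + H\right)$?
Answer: $4675$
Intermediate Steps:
$N{\left(Y,H \right)} = 2 H \left(4 + Y\right)$ ($N{\left(Y,H \right)} = \left(4 + Y\right) 2 H = 2 H \left(4 + Y\right)$)
$\left(X{\left(N{\left(2,1 - 6 \right)},-5 \right)} - 109\right) \left(-85\right) = \left(\left(-6 - 2 \left(1 - 6\right) \left(4 + 2\right)\right) - 109\right) \left(-85\right) = \left(\left(-6 - 2 \left(1 - 6\right) 6\right) - 109\right) \left(-85\right) = \left(\left(-6 - 2 \left(-5\right) 6\right) - 109\right) \left(-85\right) = \left(\left(-6 - -60\right) - 109\right) \left(-85\right) = \left(\left(-6 + 60\right) - 109\right) \left(-85\right) = \left(54 - 109\right) \left(-85\right) = \left(-55\right) \left(-85\right) = 4675$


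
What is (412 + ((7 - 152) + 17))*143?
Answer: 40612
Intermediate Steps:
(412 + ((7 - 152) + 17))*143 = (412 + (-145 + 17))*143 = (412 - 128)*143 = 284*143 = 40612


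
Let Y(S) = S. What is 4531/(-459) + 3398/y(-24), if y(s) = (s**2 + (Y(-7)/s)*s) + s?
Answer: -909713/250155 ≈ -3.6366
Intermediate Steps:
y(s) = -7 + s + s**2 (y(s) = (s**2 + (-7/s)*s) + s = (s**2 - 7) + s = (-7 + s**2) + s = -7 + s + s**2)
4531/(-459) + 3398/y(-24) = 4531/(-459) + 3398/(-7 - 24 + (-24)**2) = 4531*(-1/459) + 3398/(-7 - 24 + 576) = -4531/459 + 3398/545 = -909713/250155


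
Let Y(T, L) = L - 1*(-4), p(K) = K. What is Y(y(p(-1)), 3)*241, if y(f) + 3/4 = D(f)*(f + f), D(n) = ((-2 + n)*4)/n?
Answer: 1687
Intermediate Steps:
D(n) = (-8 + 4*n)/n
y(f) = -3/4 + 2*f*(4 - 8/f) (y(f) = -3/4 + (4 - 8/f)*(f + f) = -3/4 + (4 - 8/f)*(2*f) = -3/4 + 2*f*(4 - 8/f))
Y(T, L) = 4 + L (Y(T, L) = L + 4 = 4 + L)
Y(y(p(-1)), 3)*241 = (4 + 3)*241 = 7*241 = 1687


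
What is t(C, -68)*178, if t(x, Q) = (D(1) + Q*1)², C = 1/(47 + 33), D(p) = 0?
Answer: 823072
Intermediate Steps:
C = 1/80 ≈ 0.012500
t(x, Q) = Q² (t(x, Q) = (0 + Q*1)² = (0 + Q)² = Q²)
t(C, -68)*178 = (-68)²*178 = 4624*178 = 823072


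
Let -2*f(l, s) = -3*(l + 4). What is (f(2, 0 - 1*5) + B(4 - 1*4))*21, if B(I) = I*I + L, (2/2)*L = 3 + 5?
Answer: 357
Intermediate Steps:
L = 8 (L = 3 + 5 = 8)
f(l, s) = 6 + 3*l/2 (f(l, s) = -(-3)*(l + 4)/2 = -(-3)*(4 + l)/2 = -(-12 - 3*l)/2 = 6 + 3*l/2)
B(I) = 8 + I² (B(I) = I*I + 8 = I² + 8 = 8 + I²)
(f(2, 0 - 1*5) + B(4 - 1*4))*21 = ((6 + (3/2)*2) + (8 + (4 - 1*4)²))*21 = ((6 + 3) + (8 + (4 - 4)²))*21 = (9 + (8 + 0²))*21 = (9 + (8 + 0))*21 = (9 + 8)*21 = 17*21 = 357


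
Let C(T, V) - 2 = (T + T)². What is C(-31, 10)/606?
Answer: 641/101 ≈ 6.3465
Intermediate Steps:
C(T, V) = 2 + 4*T² (C(T, V) = 2 + (T + T)² = 2 + (2*T)² = 2 + 4*T²)
C(-31, 10)/606 = (2 + 4*(-31)²)/606 = (2 + 4*961)*(1/606) = (2 + 3844)*(1/606) = 3846*(1/606) = 641/101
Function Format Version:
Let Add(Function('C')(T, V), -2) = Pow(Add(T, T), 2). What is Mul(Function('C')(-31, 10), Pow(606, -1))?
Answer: Rational(641, 101) ≈ 6.3465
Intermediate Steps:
Function('C')(T, V) = Add(2, Mul(4, Pow(T, 2))) (Function('C')(T, V) = Add(2, Pow(Add(T, T), 2)) = Add(2, Pow(Mul(2, T), 2)) = Add(2, Mul(4, Pow(T, 2))))
Mul(Function('C')(-31, 10), Pow(606, -1)) = Mul(Add(2, Mul(4, Pow(-31, 2))), Pow(606, -1)) = Mul(Add(2, Mul(4, 961)), Rational(1, 606)) = Mul(Add(2, 3844), Rational(1, 606)) = Mul(3846, Rational(1, 606)) = Rational(641, 101)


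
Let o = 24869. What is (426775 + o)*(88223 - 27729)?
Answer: 27321752136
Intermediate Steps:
(426775 + o)*(88223 - 27729) = (426775 + 24869)*(88223 - 27729) = 451644*60494 = 27321752136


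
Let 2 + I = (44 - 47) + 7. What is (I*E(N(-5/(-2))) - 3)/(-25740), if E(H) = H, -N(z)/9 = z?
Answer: 4/2145 ≈ 0.0018648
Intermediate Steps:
N(z) = -9*z
I = 2 (I = -2 + ((44 - 47) + 7) = -2 + (-3 + 7) = -2 + 4 = 2)
(I*E(N(-5/(-2))) - 3)/(-25740) = (2*(-(-45)/(-2)) - 3)/(-25740) = (2*(-(-45)*(-1)/2) - 3)*(-1/25740) = (2*(-9*5/2) - 3)*(-1/25740) = (2*(-45/2) - 3)*(-1/25740) = (-45 - 3)*(-1/25740) = -48*(-1/25740) = 4/2145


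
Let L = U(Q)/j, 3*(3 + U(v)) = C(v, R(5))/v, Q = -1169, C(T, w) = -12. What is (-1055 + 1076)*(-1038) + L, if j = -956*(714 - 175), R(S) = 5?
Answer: -13130395775305/602366996 ≈ -21798.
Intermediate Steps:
U(v) = -3 - 4/v (U(v) = -3 + (-12/v)/3 = -3 - 4/v)
j = -515284 (j = -956*539 = -515284)
L = 3503/602366996 (L = (-3 - 4/(-1169))/(-515284) = (-3 - 4*(-1/1169))*(-1/515284) = (-3 + 4/1169)*(-1/515284) = -3503/1169*(-1/515284) = 3503/602366996 ≈ 5.8154e-6)
(-1055 + 1076)*(-1038) + L = (-1055 + 1076)*(-1038) + 3503/602366996 = 21*(-1038) + 3503/602366996 = -21798 + 3503/602366996 = -13130395775305/602366996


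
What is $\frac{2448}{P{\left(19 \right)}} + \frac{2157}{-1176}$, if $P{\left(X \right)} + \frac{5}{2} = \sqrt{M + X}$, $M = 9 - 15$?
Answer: $\frac{1064083}{1176} + \frac{1088 \sqrt{13}}{3} \approx 2212.4$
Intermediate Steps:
$M = -6$
$P{\left(X \right)} = - \frac{5}{2} + \sqrt{-6 + X}$
$\frac{2448}{P{\left(19 \right)}} + \frac{2157}{-1176} = \frac{2448}{- \frac{5}{2} + \sqrt{-6 + 19}} + \frac{2157}{-1176} = \frac{2448}{- \frac{5}{2} + \sqrt{13}} + 2157 \left(- \frac{1}{1176}\right) = \frac{2448}{- \frac{5}{2} + \sqrt{13}} - \frac{719}{392} = - \frac{719}{392} + \frac{2448}{- \frac{5}{2} + \sqrt{13}}$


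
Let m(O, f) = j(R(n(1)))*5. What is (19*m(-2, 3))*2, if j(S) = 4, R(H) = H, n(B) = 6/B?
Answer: 760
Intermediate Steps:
m(O, f) = 20 (m(O, f) = 4*5 = 20)
(19*m(-2, 3))*2 = (19*20)*2 = 380*2 = 760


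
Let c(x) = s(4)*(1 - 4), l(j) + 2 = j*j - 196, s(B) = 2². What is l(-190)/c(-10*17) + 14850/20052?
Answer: -4998116/1671 ≈ -2991.1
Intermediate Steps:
s(B) = 4
l(j) = -198 + j² (l(j) = -2 + (j*j - 196) = -2 + (j² - 196) = -2 + (-196 + j²) = -198 + j²)
c(x) = -12 (c(x) = 4*(1 - 4) = 4*(-3) = -12)
l(-190)/c(-10*17) + 14850/20052 = (-198 + (-190)²)/(-12) + 14850/20052 = (-198 + 36100)*(-1/12) + 14850*(1/20052) = 35902*(-1/12) + 825/1114 = -17951/6 + 825/1114 = -4998116/1671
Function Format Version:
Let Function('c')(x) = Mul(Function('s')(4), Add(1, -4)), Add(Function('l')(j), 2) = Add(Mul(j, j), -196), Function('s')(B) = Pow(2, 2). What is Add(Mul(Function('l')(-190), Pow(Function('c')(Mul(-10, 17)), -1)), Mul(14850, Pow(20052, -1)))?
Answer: Rational(-4998116, 1671) ≈ -2991.1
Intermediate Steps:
Function('s')(B) = 4
Function('l')(j) = Add(-198, Pow(j, 2)) (Function('l')(j) = Add(-2, Add(Mul(j, j), -196)) = Add(-2, Add(Pow(j, 2), -196)) = Add(-2, Add(-196, Pow(j, 2))) = Add(-198, Pow(j, 2)))
Function('c')(x) = -12 (Function('c')(x) = Mul(4, Add(1, -4)) = Mul(4, -3) = -12)
Add(Mul(Function('l')(-190), Pow(Function('c')(Mul(-10, 17)), -1)), Mul(14850, Pow(20052, -1))) = Add(Mul(Add(-198, Pow(-190, 2)), Pow(-12, -1)), Mul(14850, Pow(20052, -1))) = Add(Mul(Add(-198, 36100), Rational(-1, 12)), Mul(14850, Rational(1, 20052))) = Add(Mul(35902, Rational(-1, 12)), Rational(825, 1114)) = Add(Rational(-17951, 6), Rational(825, 1114)) = Rational(-4998116, 1671)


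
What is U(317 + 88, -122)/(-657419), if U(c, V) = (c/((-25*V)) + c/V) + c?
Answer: -122553/200512795 ≈ -0.00061120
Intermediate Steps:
U(c, V) = c + 24*c/(25*V) (U(c, V) = (c*(-1/(25*V)) + c/V) + c = (-c/(25*V) + c/V) + c = 24*c/(25*V) + c = c + 24*c/(25*V))
U(317 + 88, -122)/(-657419) = ((317 + 88) + (24/25)*(317 + 88)/(-122))/(-657419) = (405 + (24/25)*405*(-1/122))*(-1/657419) = (405 - 972/305)*(-1/657419) = (122553/305)*(-1/657419) = -122553/200512795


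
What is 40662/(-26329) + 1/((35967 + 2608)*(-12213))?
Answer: -19156538132779/12404025670275 ≈ -1.5444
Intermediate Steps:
40662/(-26329) + 1/((35967 + 2608)*(-12213)) = 40662*(-1/26329) - 1/12213/38575 = -40662/26329 + (1/38575)*(-1/12213) = -40662/26329 - 1/471116475 = -19156538132779/12404025670275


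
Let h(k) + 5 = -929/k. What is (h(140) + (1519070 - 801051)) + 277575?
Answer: 139381531/140 ≈ 9.9558e+5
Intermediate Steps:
h(k) = -5 - 929/k
(h(140) + (1519070 - 801051)) + 277575 = ((-5 - 929/140) + (1519070 - 801051)) + 277575 = ((-5 - 929*1/140) + 718019) + 277575 = ((-5 - 929/140) + 718019) + 277575 = (-1629/140 + 718019) + 277575 = 100521031/140 + 277575 = 139381531/140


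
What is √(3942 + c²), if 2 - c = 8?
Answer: 3*√442 ≈ 63.071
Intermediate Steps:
c = -6 (c = 2 - 1*8 = 2 - 8 = -6)
√(3942 + c²) = √(3942 + (-6)²) = √(3942 + 36) = √3978 = 3*√442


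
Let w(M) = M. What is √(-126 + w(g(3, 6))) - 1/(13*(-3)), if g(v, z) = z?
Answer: 1/39 + 2*I*√30 ≈ 0.025641 + 10.954*I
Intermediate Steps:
√(-126 + w(g(3, 6))) - 1/(13*(-3)) = √(-126 + 6) - 1/(13*(-3)) = √(-120) - 1/(-39) = 2*I*√30 - 1*(-1/39) = 2*I*√30 + 1/39 = 1/39 + 2*I*√30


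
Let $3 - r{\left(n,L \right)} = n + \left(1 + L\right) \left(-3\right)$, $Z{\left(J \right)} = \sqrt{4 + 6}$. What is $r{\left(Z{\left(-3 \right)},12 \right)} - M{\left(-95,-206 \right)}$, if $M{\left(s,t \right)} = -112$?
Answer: $154 - \sqrt{10} \approx 150.84$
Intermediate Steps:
$Z{\left(J \right)} = \sqrt{10}$
$r{\left(n,L \right)} = 6 - n + 3 L$ ($r{\left(n,L \right)} = 3 - \left(n + \left(1 + L\right) \left(-3\right)\right) = 3 - \left(n - \left(3 + 3 L\right)\right) = 3 - \left(-3 + n - 3 L\right) = 3 + \left(3 - n + 3 L\right) = 6 - n + 3 L$)
$r{\left(Z{\left(-3 \right)},12 \right)} - M{\left(-95,-206 \right)} = \left(6 - \sqrt{10} + 3 \cdot 12\right) - -112 = \left(6 - \sqrt{10} + 36\right) + 112 = \left(42 - \sqrt{10}\right) + 112 = 154 - \sqrt{10}$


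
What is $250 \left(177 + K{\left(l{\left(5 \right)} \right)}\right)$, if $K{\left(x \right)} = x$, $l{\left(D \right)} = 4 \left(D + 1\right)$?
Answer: $50250$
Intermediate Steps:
$l{\left(D \right)} = 4 + 4 D$ ($l{\left(D \right)} = 4 \left(1 + D\right) = 4 + 4 D$)
$250 \left(177 + K{\left(l{\left(5 \right)} \right)}\right) = 250 \left(177 + \left(4 + 4 \cdot 5\right)\right) = 250 \left(177 + \left(4 + 20\right)\right) = 250 \left(177 + 24\right) = 250 \cdot 201 = 50250$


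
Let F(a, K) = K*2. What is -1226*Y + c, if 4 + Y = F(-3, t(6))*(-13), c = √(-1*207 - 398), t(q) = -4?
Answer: -122600 + 11*I*√5 ≈ -1.226e+5 + 24.597*I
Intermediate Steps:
c = 11*I*√5 (c = √(-207 - 398) = √(-605) = 11*I*√5 ≈ 24.597*I)
F(a, K) = 2*K
Y = 100 (Y = -4 + (2*(-4))*(-13) = -4 - 8*(-13) = -4 + 104 = 100)
-1226*Y + c = -1226*100 + 11*I*√5 = -122600 + 11*I*√5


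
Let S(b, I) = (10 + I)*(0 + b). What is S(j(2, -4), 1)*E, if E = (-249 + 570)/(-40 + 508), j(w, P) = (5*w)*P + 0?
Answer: -11770/39 ≈ -301.79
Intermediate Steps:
j(w, P) = 5*P*w (j(w, P) = 5*P*w + 0 = 5*P*w)
S(b, I) = b*(10 + I) (S(b, I) = (10 + I)*b = b*(10 + I))
E = 107/156 (E = 321/468 = 321*(1/468) = 107/156 ≈ 0.68590)
S(j(2, -4), 1)*E = ((5*(-4)*2)*(10 + 1))*(107/156) = -40*11*(107/156) = -440*107/156 = -11770/39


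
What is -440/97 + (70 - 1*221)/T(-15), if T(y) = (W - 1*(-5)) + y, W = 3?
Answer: 11567/679 ≈ 17.035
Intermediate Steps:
T(y) = 8 + y (T(y) = (3 - 1*(-5)) + y = (3 + 5) + y = 8 + y)
-440/97 + (70 - 1*221)/T(-15) = -440/97 + (70 - 1*221)/(8 - 15) = -440*1/97 + (70 - 221)/(-7) = -440/97 - 151*(-⅐) = -440/97 + 151/7 = 11567/679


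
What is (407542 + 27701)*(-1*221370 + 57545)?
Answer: -71303684475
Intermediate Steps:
(407542 + 27701)*(-1*221370 + 57545) = 435243*(-221370 + 57545) = 435243*(-163825) = -71303684475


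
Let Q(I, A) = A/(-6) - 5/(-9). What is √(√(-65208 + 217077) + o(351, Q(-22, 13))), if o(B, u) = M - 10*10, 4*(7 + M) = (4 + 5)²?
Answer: √(-347 + 4*√151869)/2 ≈ 17.406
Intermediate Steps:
Q(I, A) = 5/9 - A/6 (Q(I, A) = A*(-⅙) - 5*(-⅑) = -A/6 + 5/9 = 5/9 - A/6)
M = 53/4 (M = -7 + (4 + 5)²/4 = -7 + (¼)*9² = -7 + (¼)*81 = -7 + 81/4 = 53/4 ≈ 13.250)
o(B, u) = -347/4 (o(B, u) = 53/4 - 10*10 = 53/4 - 100 = -347/4)
√(√(-65208 + 217077) + o(351, Q(-22, 13))) = √(√(-65208 + 217077) - 347/4) = √(√151869 - 347/4) = √(-347/4 + √151869)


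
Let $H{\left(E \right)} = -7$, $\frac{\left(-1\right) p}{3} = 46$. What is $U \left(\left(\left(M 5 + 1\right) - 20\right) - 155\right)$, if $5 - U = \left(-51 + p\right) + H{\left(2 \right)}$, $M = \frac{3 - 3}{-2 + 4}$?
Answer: $-34974$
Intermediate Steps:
$p = -138$ ($p = \left(-3\right) 46 = -138$)
$M = 0$ ($M = \frac{0}{2} = 0 \cdot \frac{1}{2} = 0$)
$U = 201$ ($U = 5 - \left(\left(-51 - 138\right) - 7\right) = 5 - \left(-189 - 7\right) = 5 - -196 = 5 + 196 = 201$)
$U \left(\left(\left(M 5 + 1\right) - 20\right) - 155\right) = 201 \left(\left(\left(0 \cdot 5 + 1\right) - 20\right) - 155\right) = 201 \left(\left(\left(0 + 1\right) - 20\right) - 155\right) = 201 \left(\left(1 - 20\right) - 155\right) = 201 \left(-19 - 155\right) = 201 \left(-174\right) = -34974$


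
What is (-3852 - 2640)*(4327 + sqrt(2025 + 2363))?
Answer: -28090884 - 12984*sqrt(1097) ≈ -2.8521e+7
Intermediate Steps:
(-3852 - 2640)*(4327 + sqrt(2025 + 2363)) = -6492*(4327 + sqrt(4388)) = -6492*(4327 + 2*sqrt(1097)) = -28090884 - 12984*sqrt(1097)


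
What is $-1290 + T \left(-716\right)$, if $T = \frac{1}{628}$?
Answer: $- \frac{202709}{157} \approx -1291.1$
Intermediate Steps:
$T = \frac{1}{628} \approx 0.0015924$
$-1290 + T \left(-716\right) = -1290 + \frac{1}{628} \left(-716\right) = -1290 - \frac{179}{157} = - \frac{202709}{157}$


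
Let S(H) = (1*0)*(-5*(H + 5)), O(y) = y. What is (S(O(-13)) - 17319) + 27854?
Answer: 10535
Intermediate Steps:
S(H) = 0 (S(H) = 0*(-5*(5 + H)) = 0*(-25 - 5*H) = 0)
(S(O(-13)) - 17319) + 27854 = (0 - 17319) + 27854 = -17319 + 27854 = 10535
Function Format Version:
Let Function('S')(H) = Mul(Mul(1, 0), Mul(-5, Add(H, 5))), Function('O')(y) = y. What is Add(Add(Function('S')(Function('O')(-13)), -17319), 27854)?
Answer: 10535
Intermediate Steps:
Function('S')(H) = 0 (Function('S')(H) = Mul(0, Mul(-5, Add(5, H))) = Mul(0, Add(-25, Mul(-5, H))) = 0)
Add(Add(Function('S')(Function('O')(-13)), -17319), 27854) = Add(Add(0, -17319), 27854) = Add(-17319, 27854) = 10535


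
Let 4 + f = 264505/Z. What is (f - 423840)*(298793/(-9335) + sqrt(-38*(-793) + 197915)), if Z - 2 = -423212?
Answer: 10719215831203957/790133070 - 35875056749*sqrt(228049)/84642 ≈ -1.8884e+8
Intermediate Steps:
Z = -423210 (Z = 2 - 423212 = -423210)
f = -391469/84642 (f = -4 + 264505/(-423210) = -4 + 264505*(-1/423210) = -4 - 52901/84642 = -391469/84642 ≈ -4.6250)
(f - 423840)*(298793/(-9335) + sqrt(-38*(-793) + 197915)) = (-391469/84642 - 423840)*(298793/(-9335) + sqrt(-38*(-793) + 197915)) = -35875056749*(298793*(-1/9335) + sqrt(30134 + 197915))/84642 = -35875056749*(-298793/9335 + sqrt(228049))/84642 = 10719215831203957/790133070 - 35875056749*sqrt(228049)/84642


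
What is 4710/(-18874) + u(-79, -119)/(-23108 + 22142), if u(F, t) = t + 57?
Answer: -844918/4558071 ≈ -0.18537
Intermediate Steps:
u(F, t) = 57 + t
4710/(-18874) + u(-79, -119)/(-23108 + 22142) = 4710/(-18874) + (57 - 119)/(-23108 + 22142) = 4710*(-1/18874) - 62/(-966) = -2355/9437 - 62*(-1/966) = -2355/9437 + 31/483 = -844918/4558071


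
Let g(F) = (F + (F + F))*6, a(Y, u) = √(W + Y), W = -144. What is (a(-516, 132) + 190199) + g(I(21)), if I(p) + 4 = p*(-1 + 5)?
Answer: 191639 + 2*I*√165 ≈ 1.9164e+5 + 25.69*I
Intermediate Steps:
I(p) = -4 + 4*p (I(p) = -4 + p*(-1 + 5) = -4 + p*4 = -4 + 4*p)
a(Y, u) = √(-144 + Y)
g(F) = 18*F (g(F) = (F + 2*F)*6 = (3*F)*6 = 18*F)
(a(-516, 132) + 190199) + g(I(21)) = (√(-144 - 516) + 190199) + 18*(-4 + 4*21) = (√(-660) + 190199) + 18*(-4 + 84) = (2*I*√165 + 190199) + 18*80 = (190199 + 2*I*√165) + 1440 = 191639 + 2*I*√165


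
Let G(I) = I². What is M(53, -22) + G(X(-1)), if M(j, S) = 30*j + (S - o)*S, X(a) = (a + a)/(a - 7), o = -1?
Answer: 32833/16 ≈ 2052.1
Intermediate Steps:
X(a) = 2*a/(-7 + a) (X(a) = (2*a)/(-7 + a) = 2*a/(-7 + a))
M(j, S) = 30*j + S*(1 + S) (M(j, S) = 30*j + (S - 1*(-1))*S = 30*j + (S + 1)*S = 30*j + (1 + S)*S = 30*j + S*(1 + S))
M(53, -22) + G(X(-1)) = (-22 + (-22)² + 30*53) + (2*(-1)/(-7 - 1))² = (-22 + 484 + 1590) + (2*(-1)/(-8))² = 2052 + (2*(-1)*(-⅛))² = 2052 + (¼)² = 2052 + 1/16 = 32833/16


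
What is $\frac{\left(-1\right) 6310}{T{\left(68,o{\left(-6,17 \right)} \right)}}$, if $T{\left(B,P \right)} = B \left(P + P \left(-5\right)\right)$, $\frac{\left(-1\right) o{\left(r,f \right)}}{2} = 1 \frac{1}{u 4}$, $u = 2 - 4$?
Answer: $\frac{3155}{34} \approx 92.794$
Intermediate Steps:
$u = -2$ ($u = 2 - 4 = -2$)
$o{\left(r,f \right)} = \frac{1}{4}$ ($o{\left(r,f \right)} = - 2 \cdot 1 \frac{1}{\left(-2\right) 4} = - 2 \cdot 1 \frac{1}{-8} = - 2 \cdot 1 \left(- \frac{1}{8}\right) = \left(-2\right) \left(- \frac{1}{8}\right) = \frac{1}{4}$)
$T{\left(B,P \right)} = - 4 B P$ ($T{\left(B,P \right)} = B \left(P - 5 P\right) = B \left(- 4 P\right) = - 4 B P$)
$\frac{\left(-1\right) 6310}{T{\left(68,o{\left(-6,17 \right)} \right)}} = \frac{\left(-1\right) 6310}{\left(-4\right) 68 \cdot \frac{1}{4}} = - \frac{6310}{-68} = \left(-6310\right) \left(- \frac{1}{68}\right) = \frac{3155}{34}$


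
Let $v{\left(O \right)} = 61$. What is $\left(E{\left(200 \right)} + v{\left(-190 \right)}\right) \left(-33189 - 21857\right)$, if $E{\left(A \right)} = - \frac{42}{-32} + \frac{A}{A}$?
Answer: $- \frac{27880799}{8} \approx -3.4851 \cdot 10^{6}$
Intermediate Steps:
$E{\left(A \right)} = \frac{37}{16}$ ($E{\left(A \right)} = \left(-42\right) \left(- \frac{1}{32}\right) + 1 = \frac{21}{16} + 1 = \frac{37}{16}$)
$\left(E{\left(200 \right)} + v{\left(-190 \right)}\right) \left(-33189 - 21857\right) = \left(\frac{37}{16} + 61\right) \left(-33189 - 21857\right) = \frac{1013}{16} \left(-55046\right) = - \frac{27880799}{8}$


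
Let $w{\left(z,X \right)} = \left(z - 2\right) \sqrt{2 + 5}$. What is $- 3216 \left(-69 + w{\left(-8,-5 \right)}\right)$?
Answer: $221904 + 32160 \sqrt{7} \approx 3.0699 \cdot 10^{5}$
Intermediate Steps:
$w{\left(z,X \right)} = \sqrt{7} \left(-2 + z\right)$ ($w{\left(z,X \right)} = \left(-2 + z\right) \sqrt{7} = \sqrt{7} \left(-2 + z\right)$)
$- 3216 \left(-69 + w{\left(-8,-5 \right)}\right) = - 3216 \left(-69 + \sqrt{7} \left(-2 - 8\right)\right) = - 3216 \left(-69 + \sqrt{7} \left(-10\right)\right) = - 3216 \left(-69 - 10 \sqrt{7}\right) = 221904 + 32160 \sqrt{7}$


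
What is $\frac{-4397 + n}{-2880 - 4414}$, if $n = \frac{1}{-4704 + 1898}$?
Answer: $\frac{1762569}{2923852} \approx 0.60282$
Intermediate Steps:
$n = - \frac{1}{2806}$ ($n = \frac{1}{-2806} = - \frac{1}{2806} \approx -0.00035638$)
$\frac{-4397 + n}{-2880 - 4414} = \frac{-4397 - \frac{1}{2806}}{-2880 - 4414} = - \frac{12337983}{2806 \left(-7294\right)} = \left(- \frac{12337983}{2806}\right) \left(- \frac{1}{7294}\right) = \frac{1762569}{2923852}$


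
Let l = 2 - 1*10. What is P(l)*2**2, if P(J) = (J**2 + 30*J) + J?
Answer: -736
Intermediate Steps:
l = -8 (l = 2 - 10 = -8)
P(J) = J**2 + 31*J
P(l)*2**2 = -8*(31 - 8)*2**2 = -8*23*4 = -184*4 = -736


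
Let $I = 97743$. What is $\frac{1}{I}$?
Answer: $\frac{1}{97743} \approx 1.0231 \cdot 10^{-5}$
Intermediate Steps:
$\frac{1}{I} = \frac{1}{97743}$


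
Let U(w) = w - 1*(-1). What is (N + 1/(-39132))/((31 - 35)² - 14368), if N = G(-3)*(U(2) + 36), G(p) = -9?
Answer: 13735333/561622464 ≈ 0.024457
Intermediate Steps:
U(w) = 1 + w (U(w) = w + 1 = 1 + w)
N = -351 (N = -9*((1 + 2) + 36) = -9*(3 + 36) = -9*39 = -351)
(N + 1/(-39132))/((31 - 35)² - 14368) = (-351 + 1/(-39132))/((31 - 35)² - 14368) = (-351 - 1/39132)/((-4)² - 14368) = -13735333/(39132*(16 - 14368)) = -13735333/39132/(-14352) = -13735333/39132*(-1/14352) = 13735333/561622464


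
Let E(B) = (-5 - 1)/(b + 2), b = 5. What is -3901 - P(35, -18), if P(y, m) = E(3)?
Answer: -27301/7 ≈ -3900.1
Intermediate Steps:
E(B) = -6/7 (E(B) = (-5 - 1)/(5 + 2) = -6/7)
P(y, m) = -6/7
-3901 - P(35, -18) = -3901 - 1*(-6/7) = -3901 + 6/7 = -27301/7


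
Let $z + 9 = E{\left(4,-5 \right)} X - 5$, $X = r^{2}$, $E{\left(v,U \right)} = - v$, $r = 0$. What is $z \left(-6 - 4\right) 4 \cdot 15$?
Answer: $8400$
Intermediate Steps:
$X = 0$ ($X = 0^{2} = 0$)
$z = -14$ ($z = -9 - \left(5 - \left(-1\right) 4 \cdot 0\right) = -9 - 5 = -14$)
$z \left(-6 - 4\right) 4 \cdot 15 = - 14 \left(-6 - 4\right) 4 \cdot 15 = - 14 \left(\left(-10\right) 4\right) 15 = \left(-14\right) \left(-40\right) 15 = 560 \cdot 15 = 8400$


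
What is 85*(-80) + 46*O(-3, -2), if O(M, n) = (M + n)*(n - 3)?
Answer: -5650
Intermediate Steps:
O(M, n) = (-3 + n)*(M + n) (O(M, n) = (M + n)*(-3 + n) = (-3 + n)*(M + n))
85*(-80) + 46*O(-3, -2) = 85*(-80) + 46*((-2)**2 - 3*(-3) - 3*(-2) - 3*(-2)) = -6800 + 46*(4 + 9 + 6 + 6) = -6800 + 46*25 = -6800 + 1150 = -5650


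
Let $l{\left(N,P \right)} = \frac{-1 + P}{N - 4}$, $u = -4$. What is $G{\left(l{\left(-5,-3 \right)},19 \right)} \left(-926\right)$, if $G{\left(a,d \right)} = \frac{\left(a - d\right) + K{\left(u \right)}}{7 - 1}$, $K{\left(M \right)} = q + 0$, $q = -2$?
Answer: $\frac{85655}{27} \approx 3172.4$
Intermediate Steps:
$K{\left(M \right)} = -2$ ($K{\left(M \right)} = -2 + 0 = -2$)
$l{\left(N,P \right)} = \frac{-1 + P}{-4 + N}$
$G{\left(a,d \right)} = - \frac{1}{3} - \frac{d}{6} + \frac{a}{6}$ ($G{\left(a,d \right)} = \frac{\left(a - d\right) - 2}{7 - 1} = \frac{-2 + a - d}{6} = \left(-2 + a - d\right) \frac{1}{6} = - \frac{1}{3} - \frac{d}{6} + \frac{a}{6}$)
$G{\left(l{\left(-5,-3 \right)},19 \right)} \left(-926\right) = \left(- \frac{1}{3} - \frac{19}{6} + \frac{\frac{1}{-4 - 5} \left(-1 - 3\right)}{6}\right) \left(-926\right) = \left(- \frac{1}{3} - \frac{19}{6} + \frac{\frac{1}{-9} \left(-4\right)}{6}\right) \left(-926\right) = \left(- \frac{1}{3} - \frac{19}{6} + \frac{\left(- \frac{1}{9}\right) \left(-4\right)}{6}\right) \left(-926\right) = \left(- \frac{1}{3} - \frac{19}{6} + \frac{1}{6} \cdot \frac{4}{9}\right) \left(-926\right) = \left(- \frac{1}{3} - \frac{19}{6} + \frac{2}{27}\right) \left(-926\right) = \left(- \frac{185}{54}\right) \left(-926\right) = \frac{85655}{27}$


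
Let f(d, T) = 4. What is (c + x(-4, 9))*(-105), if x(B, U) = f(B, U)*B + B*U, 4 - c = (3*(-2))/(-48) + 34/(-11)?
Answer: 416115/88 ≈ 4728.6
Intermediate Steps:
c = 613/88 (c = 4 - ((3*(-2))/(-48) + 34/(-11)) = 4 - (-6*(-1/48) + 34*(-1/11)) = 4 - (⅛ - 34/11) = 4 - 1*(-261/88) = 4 + 261/88 = 613/88 ≈ 6.9659)
x(B, U) = 4*B + B*U
(c + x(-4, 9))*(-105) = (613/88 - 4*(4 + 9))*(-105) = (613/88 - 4*13)*(-105) = (613/88 - 52)*(-105) = -3963/88*(-105) = 416115/88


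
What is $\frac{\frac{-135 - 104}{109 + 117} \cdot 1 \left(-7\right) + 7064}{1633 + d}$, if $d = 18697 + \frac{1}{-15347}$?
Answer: $\frac{24526608539}{70513019034} \approx 0.34783$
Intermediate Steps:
$d = \frac{286942858}{15347}$ ($d = 18697 - \frac{1}{15347} = \frac{286942858}{15347} \approx 18697.0$)
$\frac{\frac{-135 - 104}{109 + 117} \cdot 1 \left(-7\right) + 7064}{1633 + d} = \frac{\frac{-135 - 104}{109 + 117} \cdot 1 \left(-7\right) + 7064}{1633 + \frac{286942858}{15347}} = \frac{- \frac{239}{226} \left(-7\right) + 7064}{\frac{312004509}{15347}} = \left(\left(-239\right) \frac{1}{226} \left(-7\right) + 7064\right) \frac{15347}{312004509} = \left(\left(- \frac{239}{226}\right) \left(-7\right) + 7064\right) \frac{15347}{312004509} = \left(\frac{1673}{226} + 7064\right) \frac{15347}{312004509} = \frac{1598137}{226} \cdot \frac{15347}{312004509} = \frac{24526608539}{70513019034}$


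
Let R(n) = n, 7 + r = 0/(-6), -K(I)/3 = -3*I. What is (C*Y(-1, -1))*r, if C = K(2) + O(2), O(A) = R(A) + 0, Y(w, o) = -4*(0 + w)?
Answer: -560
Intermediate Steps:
K(I) = 9*I (K(I) = -(-9)*I = 9*I)
r = -7 (r = -7 + 0/(-6) = -7 + 0*(-⅙) = -7 + 0 = -7)
Y(w, o) = -4*w
O(A) = A (O(A) = A + 0 = A)
C = 20 (C = 9*2 + 2 = 18 + 2 = 20)
(C*Y(-1, -1))*r = (20*(-4*(-1)))*(-7) = (20*4)*(-7) = 80*(-7) = -560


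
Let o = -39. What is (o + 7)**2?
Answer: 1024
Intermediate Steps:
(o + 7)**2 = (-39 + 7)**2 = (-32)**2 = 1024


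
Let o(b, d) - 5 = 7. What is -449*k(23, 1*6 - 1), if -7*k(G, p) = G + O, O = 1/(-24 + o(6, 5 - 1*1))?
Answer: 123475/84 ≈ 1469.9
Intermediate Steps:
o(b, d) = 12 (o(b, d) = 5 + 7 = 12)
O = -1/12 (O = 1/(-24 + 12) = 1/(-12) = -1/12 ≈ -0.083333)
k(G, p) = 1/84 - G/7 (k(G, p) = -(G - 1/12)/7 = -(-1/12 + G)/7 = 1/84 - G/7)
-449*k(23, 1*6 - 1) = -449*(1/84 - 1/7*23) = -449*(1/84 - 23/7) = -449*(-275/84) = 123475/84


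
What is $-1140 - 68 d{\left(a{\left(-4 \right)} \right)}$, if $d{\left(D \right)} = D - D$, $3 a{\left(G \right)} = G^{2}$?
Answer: $-1140$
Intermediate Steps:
$a{\left(G \right)} = \frac{G^{2}}{3}$
$d{\left(D \right)} = 0$
$-1140 - 68 d{\left(a{\left(-4 \right)} \right)} = -1140 - 0 = -1140 + 0 = -1140$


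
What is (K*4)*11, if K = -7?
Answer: -308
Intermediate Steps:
(K*4)*11 = -7*4*11 = -28*11 = -308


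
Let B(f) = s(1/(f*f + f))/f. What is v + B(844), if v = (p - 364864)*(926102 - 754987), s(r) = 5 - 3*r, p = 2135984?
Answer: 182422192477278861897/601923920 ≈ 3.0307e+11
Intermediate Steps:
v = 303065198800 (v = (2135984 - 364864)*(926102 - 754987) = 1771120*171115 = 303065198800)
B(f) = (5 - 3/(f + f**2))/f (B(f) = (5 - 3/(f*f + f))/f = (5 - 3/(f**2 + f))/f = (5 - 3/(f + f**2))/f)
v + B(844) = 303065198800 + (-3 + 5*844*(1 + 844))/(844**2*(1 + 844)) = 303065198800 + (1/712336)*(-3 + 5*844*845)/845 = 303065198800 + (1/712336)*(1/845)*(-3 + 3565900) = 303065198800 + (1/712336)*(1/845)*3565897 = 303065198800 + 3565897/601923920 = 182422192477278861897/601923920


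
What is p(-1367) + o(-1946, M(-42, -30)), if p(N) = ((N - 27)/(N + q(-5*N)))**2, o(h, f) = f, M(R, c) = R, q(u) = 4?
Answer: -76083062/1857769 ≈ -40.954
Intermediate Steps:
p(N) = (-27 + N)**2/(4 + N)**2 (p(N) = ((N - 27)/(N + 4))**2 = ((-27 + N)/(4 + N))**2 = (-27 + N)**2/(4 + N)**2)
p(-1367) + o(-1946, M(-42, -30)) = (-27 - 1367)**2/(4 - 1367)**2 - 42 = (-1394)**2/(-1363)**2 - 42 = 1943236*(1/1857769) - 42 = 1943236/1857769 - 42 = -76083062/1857769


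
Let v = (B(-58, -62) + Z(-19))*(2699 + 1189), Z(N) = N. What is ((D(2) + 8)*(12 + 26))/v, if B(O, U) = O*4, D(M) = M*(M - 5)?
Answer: -19/243972 ≈ -7.7878e-5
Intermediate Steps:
D(M) = M*(-5 + M)
B(O, U) = 4*O
v = -975888 (v = (4*(-58) - 19)*(2699 + 1189) = (-232 - 19)*3888 = -251*3888 = -975888)
((D(2) + 8)*(12 + 26))/v = ((2*(-5 + 2) + 8)*(12 + 26))/(-975888) = ((2*(-3) + 8)*38)*(-1/975888) = ((-6 + 8)*38)*(-1/975888) = (2*38)*(-1/975888) = 76*(-1/975888) = -19/243972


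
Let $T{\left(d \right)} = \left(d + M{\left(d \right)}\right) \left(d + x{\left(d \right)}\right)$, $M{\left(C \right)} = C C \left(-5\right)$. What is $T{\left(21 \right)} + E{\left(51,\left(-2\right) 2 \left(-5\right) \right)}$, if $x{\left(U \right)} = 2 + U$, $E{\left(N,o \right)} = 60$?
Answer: $-96036$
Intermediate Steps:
$M{\left(C \right)} = - 5 C^{2}$ ($M{\left(C \right)} = C^{2} \left(-5\right) = - 5 C^{2}$)
$T{\left(d \right)} = \left(2 + 2 d\right) \left(d - 5 d^{2}\right)$ ($T{\left(d \right)} = \left(d - 5 d^{2}\right) \left(d + \left(2 + d\right)\right) = \left(d - 5 d^{2}\right) \left(2 + 2 d\right) = \left(2 + 2 d\right) \left(d - 5 d^{2}\right)$)
$T{\left(21 \right)} + E{\left(51,\left(-2\right) 2 \left(-5\right) \right)} = 2 \cdot 21 \left(1 - 5 \cdot 21^{2} - 84\right) + 60 = 2 \cdot 21 \left(1 - 2205 - 84\right) + 60 = 2 \cdot 21 \left(-2288\right) + 60 = -96096 + 60 = -96036$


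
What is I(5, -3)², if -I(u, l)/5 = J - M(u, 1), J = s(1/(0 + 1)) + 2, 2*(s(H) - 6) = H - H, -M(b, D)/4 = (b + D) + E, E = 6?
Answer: 78400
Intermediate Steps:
M(b, D) = -24 - 4*D - 4*b (M(b, D) = -4*((b + D) + 6) = -4*((D + b) + 6) = -4*(6 + D + b) = -24 - 4*D - 4*b)
s(H) = 6 (s(H) = 6 + (H - H)/2 = 6 + (½)*0 = 6 + 0 = 6)
J = 8 (J = 6 + 2 = 8)
I(u, l) = -180 - 20*u (I(u, l) = -5*(8 - (-24 - 4*1 - 4*u)) = -5*(8 - (-24 - 4 - 4*u)) = -5*(8 - (-28 - 4*u)) = -5*(8 + (28 + 4*u)) = -5*(36 + 4*u) = -180 - 20*u)
I(5, -3)² = (-180 - 20*5)² = (-180 - 100)² = (-280)² = 78400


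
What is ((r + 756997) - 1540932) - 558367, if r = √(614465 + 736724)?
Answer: -1342302 + 67*√301 ≈ -1.3411e+6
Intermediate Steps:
r = 67*√301 (r = √1351189 = 67*√301 ≈ 1162.4)
((r + 756997) - 1540932) - 558367 = ((67*√301 + 756997) - 1540932) - 558367 = ((756997 + 67*√301) - 1540932) - 558367 = (-783935 + 67*√301) - 558367 = -1342302 + 67*√301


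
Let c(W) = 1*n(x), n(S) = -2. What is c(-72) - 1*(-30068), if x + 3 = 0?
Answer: 30066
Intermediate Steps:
x = -3 (x = -3 + 0 = -3)
c(W) = -2 (c(W) = 1*(-2) = -2)
c(-72) - 1*(-30068) = -2 - 1*(-30068) = -2 + 30068 = 30066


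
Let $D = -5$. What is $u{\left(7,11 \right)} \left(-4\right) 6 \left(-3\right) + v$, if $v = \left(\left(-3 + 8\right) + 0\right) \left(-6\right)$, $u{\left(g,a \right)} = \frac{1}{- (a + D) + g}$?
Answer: $42$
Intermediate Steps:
$u{\left(g,a \right)} = \frac{1}{5 + g - a}$ ($u{\left(g,a \right)} = \frac{1}{- (a - 5) + g} = \frac{1}{- (-5 + a) + g} = \frac{1}{\left(5 - a\right) + g} = \frac{1}{5 + g - a}$)
$v = -30$ ($v = \left(5 + 0\right) \left(-6\right) = 5 \left(-6\right) = -30$)
$u{\left(7,11 \right)} \left(-4\right) 6 \left(-3\right) + v = \frac{\left(-4\right) 6 \left(-3\right)}{5 + 7 - 11} - 30 = \frac{\left(-24\right) \left(-3\right)}{5 + 7 - 11} - 30 = 1^{-1} \cdot 72 - 30 = 1 \cdot 72 - 30 = 72 - 30 = 42$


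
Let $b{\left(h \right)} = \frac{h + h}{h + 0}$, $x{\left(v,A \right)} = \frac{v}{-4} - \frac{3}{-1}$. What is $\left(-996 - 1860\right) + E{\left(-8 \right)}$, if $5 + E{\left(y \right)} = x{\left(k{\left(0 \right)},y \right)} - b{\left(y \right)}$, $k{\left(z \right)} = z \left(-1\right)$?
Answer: $-2860$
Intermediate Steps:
$k{\left(z \right)} = - z$
$x{\left(v,A \right)} = 3 - \frac{v}{4}$ ($x{\left(v,A \right)} = v \left(- \frac{1}{4}\right) - -3 = - \frac{v}{4} + 3 = 3 - \frac{v}{4}$)
$b{\left(h \right)} = 2$ ($b{\left(h \right)} = \frac{2 h}{h} = 2$)
$E{\left(y \right)} = -4$ ($E{\left(y \right)} = -5 + \left(\left(3 - \frac{\left(-1\right) 0}{4}\right) - 2\right) = -5 + \left(\left(3 - 0\right) - 2\right) = -5 + \left(\left(3 + 0\right) - 2\right) = -5 + \left(3 - 2\right) = -5 + 1 = -4$)
$\left(-996 - 1860\right) + E{\left(-8 \right)} = \left(-996 - 1860\right) - 4 = -2856 - 4 = -2860$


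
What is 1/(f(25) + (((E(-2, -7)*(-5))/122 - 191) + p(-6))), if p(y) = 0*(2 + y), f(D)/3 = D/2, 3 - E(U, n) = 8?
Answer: -61/9351 ≈ -0.0065234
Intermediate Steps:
E(U, n) = -5 (E(U, n) = 3 - 1*8 = 3 - 8 = -5)
f(D) = 3*D/2 (f(D) = 3*(D/2) = 3*D/2)
p(y) = 0
1/(f(25) + (((E(-2, -7)*(-5))/122 - 191) + p(-6))) = 1/((3/2)*25 + ((-5*(-5)/122 - 191) + 0)) = 1/(75/2 + ((25*(1/122) - 191) + 0)) = 1/(75/2 + ((25/122 - 191) + 0)) = 1/(75/2 + (-23277/122 + 0)) = 1/(75/2 - 23277/122) = 1/(-9351/61) = -61/9351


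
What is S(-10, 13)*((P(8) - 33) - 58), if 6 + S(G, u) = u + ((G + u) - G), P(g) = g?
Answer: -1660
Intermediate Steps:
S(G, u) = -6 + 2*u (S(G, u) = -6 + (u + ((G + u) - G)) = -6 + (u + u) = -6 + 2*u)
S(-10, 13)*((P(8) - 33) - 58) = (-6 + 2*13)*((8 - 33) - 58) = (-6 + 26)*(-25 - 58) = 20*(-83) = -1660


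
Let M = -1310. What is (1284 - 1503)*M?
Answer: 286890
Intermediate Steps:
(1284 - 1503)*M = (1284 - 1503)*(-1310) = -219*(-1310) = 286890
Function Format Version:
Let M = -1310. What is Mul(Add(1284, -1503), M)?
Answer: 286890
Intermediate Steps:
Mul(Add(1284, -1503), M) = Mul(Add(1284, -1503), -1310) = Mul(-219, -1310) = 286890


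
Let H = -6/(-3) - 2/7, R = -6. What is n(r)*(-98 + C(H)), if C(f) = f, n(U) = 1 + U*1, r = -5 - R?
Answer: -1348/7 ≈ -192.57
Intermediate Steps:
r = 1 (r = -5 - 1*(-6) = -5 + 6 = 1)
n(U) = 1 + U
H = 12/7 (H = -6*(-1/3) - 2*1/7 = 2 - 2/7 = 12/7 ≈ 1.7143)
n(r)*(-98 + C(H)) = (1 + 1)*(-98 + 12/7) = 2*(-674/7) = -1348/7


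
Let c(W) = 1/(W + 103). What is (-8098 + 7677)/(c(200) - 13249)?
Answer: 127563/4014446 ≈ 0.031776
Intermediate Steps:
c(W) = 1/(103 + W)
(-8098 + 7677)/(c(200) - 13249) = (-8098 + 7677)/(1/(103 + 200) - 13249) = -421/(1/303 - 13249) = -421/(-4014446/303) = -421*(-303/4014446) = 127563/4014446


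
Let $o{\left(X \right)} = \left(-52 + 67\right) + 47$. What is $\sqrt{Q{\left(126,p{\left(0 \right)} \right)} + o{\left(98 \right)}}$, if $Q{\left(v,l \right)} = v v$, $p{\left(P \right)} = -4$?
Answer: $\sqrt{15938} \approx 126.25$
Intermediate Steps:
$Q{\left(v,l \right)} = v^{2}$
$o{\left(X \right)} = 62$ ($o{\left(X \right)} = 15 + 47 = 62$)
$\sqrt{Q{\left(126,p{\left(0 \right)} \right)} + o{\left(98 \right)}} = \sqrt{126^{2} + 62} = \sqrt{15876 + 62} = \sqrt{15938}$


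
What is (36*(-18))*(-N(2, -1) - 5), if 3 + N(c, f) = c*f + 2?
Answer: 1296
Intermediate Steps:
N(c, f) = -1 + c*f (N(c, f) = -3 + (c*f + 2) = -3 + (2 + c*f) = -1 + c*f)
(36*(-18))*(-N(2, -1) - 5) = (36*(-18))*(-(-1 + 2*(-1)) - 5) = -648*(-(-1 - 2) - 5) = -648*(-1*(-3) - 5) = -648*(3 - 5) = -648*(-2) = 1296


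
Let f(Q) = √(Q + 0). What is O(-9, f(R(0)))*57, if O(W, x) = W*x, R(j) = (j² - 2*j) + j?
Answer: 0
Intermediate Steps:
R(j) = j² - j
f(Q) = √Q
O(-9, f(R(0)))*57 = -9*√(0*(-1 + 0))*57 = -9*√(0*(-1))*57 = -9*√0*57 = -9*0*57 = 0*57 = 0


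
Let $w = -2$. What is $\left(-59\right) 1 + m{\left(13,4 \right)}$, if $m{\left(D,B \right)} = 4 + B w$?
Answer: $-63$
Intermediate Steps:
$m{\left(D,B \right)} = 4 - 2 B$ ($m{\left(D,B \right)} = 4 + B \left(-2\right) = 4 - 2 B$)
$\left(-59\right) 1 + m{\left(13,4 \right)} = \left(-59\right) 1 + \left(4 - 8\right) = -59 + \left(4 - 8\right) = -59 - 4 = -63$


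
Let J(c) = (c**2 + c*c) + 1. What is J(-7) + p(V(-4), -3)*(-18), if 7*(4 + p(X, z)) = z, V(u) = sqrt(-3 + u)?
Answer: 1251/7 ≈ 178.71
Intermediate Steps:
p(X, z) = -4 + z/7
J(c) = 1 + 2*c**2 (J(c) = (c**2 + c**2) + 1 = 2*c**2 + 1 = 1 + 2*c**2)
J(-7) + p(V(-4), -3)*(-18) = (1 + 2*(-7)**2) + (-4 + (1/7)*(-3))*(-18) = (1 + 2*49) + (-4 - 3/7)*(-18) = (1 + 98) - 31/7*(-18) = 99 + 558/7 = 1251/7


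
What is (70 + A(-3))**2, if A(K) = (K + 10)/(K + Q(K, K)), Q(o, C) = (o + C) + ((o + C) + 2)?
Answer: 815409/169 ≈ 4824.9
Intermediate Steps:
Q(o, C) = 2 + 2*C + 2*o (Q(o, C) = (C + o) + ((C + o) + 2) = (C + o) + (2 + C + o) = 2 + 2*C + 2*o)
A(K) = (10 + K)/(2 + 5*K) (A(K) = (K + 10)/(K + (2 + 2*K + 2*K)) = (10 + K)/(K + (2 + 4*K)) = (10 + K)/(2 + 5*K))
(70 + A(-3))**2 = (70 + (10 - 3)/(2 + 5*(-3)))**2 = (70 + 7/(2 - 15))**2 = (70 + 7/(-13))**2 = (70 - 1/13*7)**2 = (70 - 7/13)**2 = (903/13)**2 = 815409/169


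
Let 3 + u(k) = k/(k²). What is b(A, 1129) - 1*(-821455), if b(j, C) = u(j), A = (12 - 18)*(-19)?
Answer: 93645529/114 ≈ 8.2145e+5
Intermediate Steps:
A = 114 (A = -6*(-19) = 114)
u(k) = -3 + 1/k (u(k) = -3 + k/(k²) = -3 + k/k² = -3 + 1/k)
b(j, C) = -3 + 1/j
b(A, 1129) - 1*(-821455) = (-3 + 1/114) - 1*(-821455) = (-3 + 1/114) + 821455 = -341/114 + 821455 = 93645529/114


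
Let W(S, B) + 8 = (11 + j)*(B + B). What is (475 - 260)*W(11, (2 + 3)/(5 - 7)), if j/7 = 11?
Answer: -96320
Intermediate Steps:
j = 77 (j = 7*11 = 77)
W(S, B) = -8 + 176*B (W(S, B) = -8 + (11 + 77)*(B + B) = -8 + 88*(2*B) = -8 + 176*B)
(475 - 260)*W(11, (2 + 3)/(5 - 7)) = (475 - 260)*(-8 + 176*((2 + 3)/(5 - 7))) = 215*(-8 + 176*(5/(-2))) = 215*(-8 + 176*(5*(-½))) = 215*(-8 + 176*(-5/2)) = 215*(-8 - 440) = 215*(-448) = -96320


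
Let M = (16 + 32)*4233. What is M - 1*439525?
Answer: -236341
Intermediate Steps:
M = 203184 (M = 48*4233 = 203184)
M - 1*439525 = 203184 - 1*439525 = 203184 - 439525 = -236341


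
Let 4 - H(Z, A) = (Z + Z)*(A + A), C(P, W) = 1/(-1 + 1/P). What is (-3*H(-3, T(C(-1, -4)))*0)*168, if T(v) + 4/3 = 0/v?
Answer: 0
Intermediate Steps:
T(v) = -4/3 (T(v) = -4/3 + 0/v = -4/3 + 0 = -4/3)
H(Z, A) = 4 - 4*A*Z (H(Z, A) = 4 - (Z + Z)*(A + A) = 4 - 2*Z*2*A = 4 - 4*A*Z)
(-3*H(-3, T(C(-1, -4)))*0)*168 = (-3*(4 - 4*(-4/3)*(-3))*0)*168 = (-3*(4 - 16)*0)*168 = (-3*(-12)*0)*168 = (36*0)*168 = 0*168 = 0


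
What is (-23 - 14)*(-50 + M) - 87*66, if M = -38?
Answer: -2486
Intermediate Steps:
(-23 - 14)*(-50 + M) - 87*66 = (-23 - 14)*(-50 - 38) - 87*66 = -37*(-88) - 5742 = 3256 - 5742 = -2486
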